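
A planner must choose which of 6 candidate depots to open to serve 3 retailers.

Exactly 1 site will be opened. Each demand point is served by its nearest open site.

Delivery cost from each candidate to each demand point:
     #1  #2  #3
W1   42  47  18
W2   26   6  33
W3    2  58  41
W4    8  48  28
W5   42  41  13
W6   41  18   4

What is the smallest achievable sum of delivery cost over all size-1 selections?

Open {W6}.
  #1→W6 41, #2→W6 18, #3→W6 4  ⇒ total 63.
Compare {W2}: total 65.
Compare {W4}: total 84.
No size-1 selection does better; minimum is 63.

63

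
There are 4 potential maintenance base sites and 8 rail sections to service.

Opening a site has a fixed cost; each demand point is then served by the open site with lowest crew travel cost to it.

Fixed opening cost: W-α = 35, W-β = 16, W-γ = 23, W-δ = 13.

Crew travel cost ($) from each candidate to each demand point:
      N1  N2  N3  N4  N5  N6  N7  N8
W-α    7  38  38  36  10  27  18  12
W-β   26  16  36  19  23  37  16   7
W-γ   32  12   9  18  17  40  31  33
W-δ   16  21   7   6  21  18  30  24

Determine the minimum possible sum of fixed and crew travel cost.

Open {W-β, W-δ}: assign each demand point to its cheapest open site.
  N1→W-δ 16, N2→W-β 16, N3→W-δ 7, N4→W-δ 6, N5→W-δ 21, N6→W-δ 18, N7→W-β 16, N8→W-β 7
  crew travel cost 107, fixed 29 → total 136.
Compare {W-α, W-δ}: crew travel cost 99 + fixed 48 = 147.
Compare {W-α, W-β, W-δ}: crew travel cost 87 + fixed 64 = 151.
Compare {W-β, W-γ, W-δ}: crew travel cost 99 + fixed 52 = 151.
All other subsets cost ≥ 147. Minimum total cost: 136.

136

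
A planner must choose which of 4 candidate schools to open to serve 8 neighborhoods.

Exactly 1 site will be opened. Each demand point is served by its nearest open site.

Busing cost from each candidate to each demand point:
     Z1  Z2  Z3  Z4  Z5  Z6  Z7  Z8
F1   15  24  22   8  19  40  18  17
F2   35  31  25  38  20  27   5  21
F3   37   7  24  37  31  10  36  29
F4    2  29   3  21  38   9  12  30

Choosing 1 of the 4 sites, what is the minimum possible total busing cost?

144

Open {F4}.
  Z1→F4 2, Z2→F4 29, Z3→F4 3, Z4→F4 21, Z5→F4 38, Z6→F4 9, Z7→F4 12, Z8→F4 30  ⇒ total 144.
Compare {F1}: total 163.
Compare {F2}: total 202.
No size-1 selection does better; minimum is 144.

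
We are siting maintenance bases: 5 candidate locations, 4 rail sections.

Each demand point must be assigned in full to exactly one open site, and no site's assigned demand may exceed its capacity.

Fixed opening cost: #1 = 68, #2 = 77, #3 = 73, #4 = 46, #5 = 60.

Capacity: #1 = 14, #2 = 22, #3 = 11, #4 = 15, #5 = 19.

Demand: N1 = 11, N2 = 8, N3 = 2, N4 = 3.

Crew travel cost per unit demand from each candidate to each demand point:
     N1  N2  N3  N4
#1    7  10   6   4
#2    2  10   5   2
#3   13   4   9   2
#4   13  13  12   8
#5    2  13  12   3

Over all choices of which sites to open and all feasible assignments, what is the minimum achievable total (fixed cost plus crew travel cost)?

214

Open {#3, #5}; cheapest assignment that respects the capacities:
  #3 (cap 11, load 10): N2, N3 — cost 8×4 + 2×9 = 50
  #5 (cap 19, load 14): N1, N4 — cost 11×2 + 3×3 = 31
  Shipping 81, fixed 133 → total 214.
  Any other capacity-feasible assignment to {#3, #5} ships for at least 81.
Compare {#2, #3}: its best feasible assignment gives total 220.
Compare {#1, #5}: its best feasible assignment gives total 251.
Every other set of open sites that can feasibly serve all demand totals ≥ 220 even under its best assignment. Minimum: 214.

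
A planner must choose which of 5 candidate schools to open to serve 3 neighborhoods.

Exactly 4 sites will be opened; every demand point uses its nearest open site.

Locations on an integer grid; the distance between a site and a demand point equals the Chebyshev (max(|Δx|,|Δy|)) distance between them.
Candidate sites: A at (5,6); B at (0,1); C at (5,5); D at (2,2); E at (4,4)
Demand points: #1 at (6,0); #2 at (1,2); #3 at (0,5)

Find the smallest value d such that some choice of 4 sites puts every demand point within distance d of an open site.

4

Open {A, B, C, D}.
  Farthest demand point is #1 at distance 4 (to D); all others are ≤ 4.
With {A, B, C, E} the worst case is 4.
With {A, B, D, E} the worst case is 4.
No size-4 selection achieves below 4.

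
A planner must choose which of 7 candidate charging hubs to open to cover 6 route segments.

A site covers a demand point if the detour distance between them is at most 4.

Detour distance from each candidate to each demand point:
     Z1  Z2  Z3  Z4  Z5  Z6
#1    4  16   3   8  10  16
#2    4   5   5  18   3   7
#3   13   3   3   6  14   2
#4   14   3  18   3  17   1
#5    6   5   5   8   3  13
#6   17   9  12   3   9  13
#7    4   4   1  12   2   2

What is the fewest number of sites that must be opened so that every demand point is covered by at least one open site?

2

Coverage sets (demand points within 4 of each site):
  #1: {Z1, Z3}
  #2: {Z1, Z5}
  #3: {Z2, Z3, Z6}
  #4: {Z2, Z4, Z6}
  #5: {Z5}
  #6: {Z4}
  #7: {Z1, Z2, Z3, Z5, Z6}
No single site covers all 6 demand points.
But {#4, #7} covers everything, so the minimum is 2.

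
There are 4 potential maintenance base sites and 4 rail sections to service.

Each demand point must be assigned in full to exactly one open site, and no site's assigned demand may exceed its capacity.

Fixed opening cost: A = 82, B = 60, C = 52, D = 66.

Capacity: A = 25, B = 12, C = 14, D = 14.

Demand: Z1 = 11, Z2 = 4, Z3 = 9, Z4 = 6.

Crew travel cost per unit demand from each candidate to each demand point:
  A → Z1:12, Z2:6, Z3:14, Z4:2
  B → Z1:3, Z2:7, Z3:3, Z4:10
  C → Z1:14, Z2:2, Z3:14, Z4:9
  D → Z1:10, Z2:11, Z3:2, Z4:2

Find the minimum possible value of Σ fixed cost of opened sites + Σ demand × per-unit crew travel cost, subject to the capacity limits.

291

Open {B, C, D}; cheapest assignment that respects the capacities:
  B (cap 12, load 11): Z1 — cost 11×3 = 33
  C (cap 14, load 10): Z2, Z4 — cost 4×2 + 6×9 = 62
  D (cap 14, load 9): Z3 — cost 9×2 = 18
  Shipping 113, fixed 178 → total 291.
  Any other capacity-feasible assignment to {B, C, D} ships for at least 113.
Compare {A, B, D}: its best feasible assignment gives total 295.
Compare {A, B, C, D}: its best feasible assignment gives total 331.
Every other set of open sites that can feasibly serve all demand totals ≥ 295 even under its best assignment. Minimum: 291.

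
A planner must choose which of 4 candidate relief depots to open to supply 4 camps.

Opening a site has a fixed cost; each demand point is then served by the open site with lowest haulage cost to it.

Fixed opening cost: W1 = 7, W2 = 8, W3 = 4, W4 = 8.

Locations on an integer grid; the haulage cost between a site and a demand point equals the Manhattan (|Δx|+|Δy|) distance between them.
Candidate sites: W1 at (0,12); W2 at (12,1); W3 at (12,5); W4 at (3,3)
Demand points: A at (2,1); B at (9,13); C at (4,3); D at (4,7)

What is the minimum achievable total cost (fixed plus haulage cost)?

Open {W3, W4}: assign each demand point to its cheapest open site.
  A→W4 3, B→W3 11, C→W4 1, D→W4 5
  haulage cost 20, fixed 12 → total 32.
Compare {W4}: haulage cost 25 + fixed 8 = 33.
Compare {W1, W4}: haulage cost 19 + fixed 15 = 34.
Compare {W1, W3, W4}: haulage cost 19 + fixed 19 = 38.
All other subsets cost ≥ 33. Minimum total cost: 32.

32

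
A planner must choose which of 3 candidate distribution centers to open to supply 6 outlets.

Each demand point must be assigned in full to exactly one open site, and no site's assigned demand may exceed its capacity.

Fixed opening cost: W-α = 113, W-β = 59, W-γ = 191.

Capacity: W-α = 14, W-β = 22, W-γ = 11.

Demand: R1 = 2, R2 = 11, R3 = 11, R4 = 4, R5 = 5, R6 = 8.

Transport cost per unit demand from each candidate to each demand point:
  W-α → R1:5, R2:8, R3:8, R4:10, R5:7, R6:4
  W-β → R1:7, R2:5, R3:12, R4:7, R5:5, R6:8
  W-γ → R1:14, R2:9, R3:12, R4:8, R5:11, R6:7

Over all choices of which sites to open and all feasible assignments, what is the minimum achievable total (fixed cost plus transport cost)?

Open {W-α, W-β, W-γ}; cheapest assignment that respects the capacities:
  W-α (cap 14, load 13): R1, R3 — cost 2×5 + 11×8 = 98
  W-β (cap 22, load 20): R2, R4, R5 — cost 11×5 + 4×7 + 5×5 = 108
  W-γ (cap 11, load 8): R6 — cost 8×7 = 56
  Shipping 262, fixed 363 → total 625.
  Any other capacity-feasible assignment to {W-α, W-β, W-γ} ships for at least 262.
Total demand is 41 and no other set of sites has combined capacity ≥ 41, so {W-α, W-β, W-γ} is the only feasible choice of open sites. Minimum: 625.

625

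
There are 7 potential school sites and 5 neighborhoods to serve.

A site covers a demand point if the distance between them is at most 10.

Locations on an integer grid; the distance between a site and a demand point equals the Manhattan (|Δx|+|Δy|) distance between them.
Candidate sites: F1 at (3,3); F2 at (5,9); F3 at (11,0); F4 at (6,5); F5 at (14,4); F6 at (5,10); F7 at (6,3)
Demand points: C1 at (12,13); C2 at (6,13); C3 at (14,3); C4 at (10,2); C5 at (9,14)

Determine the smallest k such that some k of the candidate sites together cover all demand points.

2

Coverage sets (demand points within 10 of each site):
  F1: {C4}
  F2: {C2, C5}
  F3: {C3, C4}
  F4: {C2, C3, C4}
  F5: {C3, C4}
  F6: {C1, C2, C5}
  F7: {C2, C3, C4}
No single site covers all 5 demand points.
But {F3, F6} covers everything, so the minimum is 2.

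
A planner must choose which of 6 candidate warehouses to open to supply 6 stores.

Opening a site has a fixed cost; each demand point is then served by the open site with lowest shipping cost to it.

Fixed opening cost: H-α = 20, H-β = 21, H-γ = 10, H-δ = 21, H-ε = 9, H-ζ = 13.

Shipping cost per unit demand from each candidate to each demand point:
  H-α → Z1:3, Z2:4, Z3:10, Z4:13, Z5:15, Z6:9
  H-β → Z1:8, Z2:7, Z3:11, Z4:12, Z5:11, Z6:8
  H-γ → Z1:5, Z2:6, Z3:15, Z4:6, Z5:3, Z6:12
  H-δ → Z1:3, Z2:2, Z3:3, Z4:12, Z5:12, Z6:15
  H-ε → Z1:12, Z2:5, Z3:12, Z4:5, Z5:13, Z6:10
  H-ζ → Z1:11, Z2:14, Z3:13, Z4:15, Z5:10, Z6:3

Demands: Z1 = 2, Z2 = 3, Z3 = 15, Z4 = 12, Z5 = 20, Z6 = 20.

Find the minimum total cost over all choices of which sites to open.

290

Open {H-γ, H-δ, H-ε, H-ζ}: assign each demand point to its cheapest open site.
  Z1→H-δ 2×3=6, Z2→H-δ 3×2=6, Z3→H-δ 15×3=45, Z4→H-ε 12×5=60, Z5→H-γ 20×3=60, Z6→H-ζ 20×3=60
  shipping cost 237, fixed 53 → total 290.
Compare {H-γ, H-δ, H-ζ}: shipping cost 249 + fixed 44 = 293.
Compare {H-α, H-γ, H-δ, H-ε, H-ζ}: shipping cost 237 + fixed 73 = 310.
Compare {H-β, H-γ, H-δ, H-ε, H-ζ}: shipping cost 237 + fixed 74 = 311.
All other subsets cost ≥ 293. Minimum total cost: 290.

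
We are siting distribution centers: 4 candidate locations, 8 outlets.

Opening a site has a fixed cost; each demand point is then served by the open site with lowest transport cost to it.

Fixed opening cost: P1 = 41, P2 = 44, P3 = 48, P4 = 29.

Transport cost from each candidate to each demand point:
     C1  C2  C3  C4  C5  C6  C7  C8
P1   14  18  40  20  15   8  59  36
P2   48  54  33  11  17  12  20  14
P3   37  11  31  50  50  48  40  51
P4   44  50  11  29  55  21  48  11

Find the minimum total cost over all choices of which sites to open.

Open {P1, P4}: assign each demand point to its cheapest open site.
  C1→P1 14, C2→P1 18, C3→P4 11, C4→P1 20, C5→P1 15, C6→P1 8, C7→P4 48, C8→P4 11
  transport cost 145, fixed 70 → total 215.
Compare {P1, P2}: transport cost 133 + fixed 85 = 218.
Compare {P1, P2, P4}: transport cost 108 + fixed 114 = 222.
Compare {P2, P3}: transport cost 153 + fixed 92 = 245.
All other subsets cost ≥ 218. Minimum total cost: 215.

215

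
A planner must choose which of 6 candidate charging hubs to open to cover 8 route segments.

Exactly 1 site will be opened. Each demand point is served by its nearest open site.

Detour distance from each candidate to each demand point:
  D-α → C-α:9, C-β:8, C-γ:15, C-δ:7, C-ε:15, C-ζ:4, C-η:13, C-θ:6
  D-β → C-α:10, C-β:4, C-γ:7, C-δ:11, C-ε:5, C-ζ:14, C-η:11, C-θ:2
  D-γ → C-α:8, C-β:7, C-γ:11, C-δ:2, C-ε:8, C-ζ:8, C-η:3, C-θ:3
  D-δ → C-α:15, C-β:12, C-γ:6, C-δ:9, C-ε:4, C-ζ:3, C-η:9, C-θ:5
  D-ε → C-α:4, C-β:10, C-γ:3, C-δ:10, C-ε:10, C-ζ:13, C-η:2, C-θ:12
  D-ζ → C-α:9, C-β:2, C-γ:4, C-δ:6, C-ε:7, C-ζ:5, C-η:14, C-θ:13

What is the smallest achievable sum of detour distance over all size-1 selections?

50

Open {D-γ}.
  C-α→D-γ 8, C-β→D-γ 7, C-γ→D-γ 11, C-δ→D-γ 2, C-ε→D-γ 8, C-ζ→D-γ 8, C-η→D-γ 3, C-θ→D-γ 3  ⇒ total 50.
Compare {D-ζ}: total 60.
Compare {D-δ}: total 63.
No size-1 selection does better; minimum is 50.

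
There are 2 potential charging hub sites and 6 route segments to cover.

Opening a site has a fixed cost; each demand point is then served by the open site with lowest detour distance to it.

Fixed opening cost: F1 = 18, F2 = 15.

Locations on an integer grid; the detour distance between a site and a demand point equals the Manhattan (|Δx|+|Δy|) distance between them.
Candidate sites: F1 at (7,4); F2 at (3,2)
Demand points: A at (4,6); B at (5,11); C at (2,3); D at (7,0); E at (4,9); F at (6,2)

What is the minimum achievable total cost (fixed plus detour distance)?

Open {F2}: assign each demand point to its cheapest open site.
  A→F2 5, B→F2 11, C→F2 2, D→F2 6, E→F2 8, F→F2 3
  detour distance 35, fixed 15 → total 50.
Compare {F1}: detour distance 35 + fixed 18 = 53.
Compare {F1, F2}: detour distance 31 + fixed 33 = 64.

50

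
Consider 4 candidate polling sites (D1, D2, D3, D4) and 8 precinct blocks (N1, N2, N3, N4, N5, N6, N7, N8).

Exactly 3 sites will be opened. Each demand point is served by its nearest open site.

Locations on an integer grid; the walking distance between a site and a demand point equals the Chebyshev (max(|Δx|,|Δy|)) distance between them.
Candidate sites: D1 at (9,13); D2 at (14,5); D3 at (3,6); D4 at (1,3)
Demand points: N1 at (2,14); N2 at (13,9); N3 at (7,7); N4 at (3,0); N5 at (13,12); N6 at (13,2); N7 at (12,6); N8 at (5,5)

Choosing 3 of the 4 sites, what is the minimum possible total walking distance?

Open {D1, D2, D3}.
  N1→D1 7, N2→D1 4, N3→D3 4, N4→D3 6, N5→D1 4, N6→D2 3, N7→D2 2, N8→D3 2  ⇒ total 32.
Compare {D1, D2, D4}: total 33.
Compare {D2, D3, D4}: total 33.
No size-3 selection does better; minimum is 32.

32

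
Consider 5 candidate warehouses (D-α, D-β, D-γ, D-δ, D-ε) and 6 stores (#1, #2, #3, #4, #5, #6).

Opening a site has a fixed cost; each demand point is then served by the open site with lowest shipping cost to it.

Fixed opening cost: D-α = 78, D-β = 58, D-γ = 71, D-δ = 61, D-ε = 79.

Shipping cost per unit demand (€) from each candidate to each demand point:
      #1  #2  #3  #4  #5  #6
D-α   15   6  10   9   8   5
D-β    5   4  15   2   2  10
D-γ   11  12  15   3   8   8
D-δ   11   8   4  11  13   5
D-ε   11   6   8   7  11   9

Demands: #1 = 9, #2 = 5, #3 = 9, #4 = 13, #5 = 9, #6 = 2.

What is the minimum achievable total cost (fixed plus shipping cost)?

Open {D-β, D-δ}: assign each demand point to its cheapest open site.
  #1→D-β 9×5=45, #2→D-β 5×4=20, #3→D-δ 9×4=36, #4→D-β 13×2=26, #5→D-β 9×2=18, #6→D-δ 2×5=10
  shipping cost 155, fixed 119 → total 274.
Compare {D-β}: shipping cost 264 + fixed 58 = 322.
Compare {D-β, D-ε}: shipping cost 199 + fixed 137 = 336.
Compare {D-α, D-β}: shipping cost 209 + fixed 136 = 345.
All other subsets cost ≥ 322. Minimum total cost: 274.

274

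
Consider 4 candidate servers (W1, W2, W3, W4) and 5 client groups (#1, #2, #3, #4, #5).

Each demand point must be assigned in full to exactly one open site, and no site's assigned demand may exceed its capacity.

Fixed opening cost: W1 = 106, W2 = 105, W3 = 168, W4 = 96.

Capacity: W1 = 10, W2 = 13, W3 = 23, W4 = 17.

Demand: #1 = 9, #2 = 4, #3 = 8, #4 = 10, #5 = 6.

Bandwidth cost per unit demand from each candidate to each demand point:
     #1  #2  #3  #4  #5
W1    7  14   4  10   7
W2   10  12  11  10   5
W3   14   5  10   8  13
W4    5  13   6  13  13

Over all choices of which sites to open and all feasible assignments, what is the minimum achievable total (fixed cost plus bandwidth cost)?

535

Open {W3, W4}; cheapest assignment that respects the capacities:
  W3 (cap 23, load 20): #2, #4, #5 — cost 4×5 + 10×8 + 6×13 = 178
  W4 (cap 17, load 17): #1, #3 — cost 9×5 + 8×6 = 93
  Shipping 271, fixed 264 → total 535.
  Any other capacity-feasible assignment to {W3, W4} ships for at least 271.
Compare {W1, W2, W4}: its best feasible assignment gives total 578.
Compare {W2, W3, W4}: its best feasible assignment gives total 592.
Every other set of open sites that can feasibly serve all demand totals ≥ 578 even under its best assignment. Minimum: 535.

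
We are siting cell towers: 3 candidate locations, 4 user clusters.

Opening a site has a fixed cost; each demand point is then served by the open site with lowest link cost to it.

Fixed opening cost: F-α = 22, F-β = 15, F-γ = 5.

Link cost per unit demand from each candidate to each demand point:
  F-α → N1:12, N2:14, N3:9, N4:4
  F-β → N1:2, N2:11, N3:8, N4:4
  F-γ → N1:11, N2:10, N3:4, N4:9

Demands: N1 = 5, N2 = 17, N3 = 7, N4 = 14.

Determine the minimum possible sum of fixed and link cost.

284

Open {F-β, F-γ}: assign each demand point to its cheapest open site.
  N1→F-β 5×2=10, N2→F-γ 17×10=170, N3→F-γ 7×4=28, N4→F-β 14×4=56
  link cost 264, fixed 20 → total 284.
Compare {F-α, F-β, F-γ}: link cost 264 + fixed 42 = 306.
Compare {F-β}: link cost 309 + fixed 15 = 324.
Compare {F-α, F-γ}: link cost 309 + fixed 27 = 336.
All other subsets cost ≥ 306. Minimum total cost: 284.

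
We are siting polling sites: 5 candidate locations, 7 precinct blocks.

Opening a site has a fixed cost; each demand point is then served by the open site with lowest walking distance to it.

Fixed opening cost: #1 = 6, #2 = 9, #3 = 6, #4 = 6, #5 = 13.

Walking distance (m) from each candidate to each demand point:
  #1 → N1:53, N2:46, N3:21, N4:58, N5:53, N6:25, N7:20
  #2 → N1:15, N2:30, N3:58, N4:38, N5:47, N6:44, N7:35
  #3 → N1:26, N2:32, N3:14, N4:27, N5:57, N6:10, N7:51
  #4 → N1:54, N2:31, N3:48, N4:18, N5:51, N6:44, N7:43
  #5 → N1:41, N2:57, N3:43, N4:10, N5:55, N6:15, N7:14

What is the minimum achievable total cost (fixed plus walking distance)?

168

Open {#2, #3, #5}: assign each demand point to its cheapest open site.
  N1→#2 15, N2→#2 30, N3→#3 14, N4→#5 10, N5→#2 47, N6→#3 10, N7→#5 14
  walking distance 140, fixed 28 → total 168.
Compare {#1, #2, #3, #5}: walking distance 140 + fixed 34 = 174.
Compare {#2, #3, #4, #5}: walking distance 140 + fixed 34 = 174.
Compare {#3, #5}: walking distance 161 + fixed 19 = 180.
All other subsets cost ≥ 174. Minimum total cost: 168.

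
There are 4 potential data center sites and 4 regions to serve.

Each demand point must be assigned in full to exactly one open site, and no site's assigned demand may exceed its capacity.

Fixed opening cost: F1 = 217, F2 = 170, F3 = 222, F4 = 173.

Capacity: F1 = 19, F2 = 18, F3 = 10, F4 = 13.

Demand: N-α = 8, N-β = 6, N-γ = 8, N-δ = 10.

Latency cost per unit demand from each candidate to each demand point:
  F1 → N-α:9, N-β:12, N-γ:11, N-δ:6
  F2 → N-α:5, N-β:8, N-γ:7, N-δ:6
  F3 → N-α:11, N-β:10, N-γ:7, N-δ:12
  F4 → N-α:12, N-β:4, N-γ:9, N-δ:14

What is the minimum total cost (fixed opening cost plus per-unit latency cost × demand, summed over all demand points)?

615

Open {F1, F2}; cheapest assignment that respects the capacities:
  F1 (cap 19, load 16): N-β, N-δ — cost 6×12 + 10×6 = 132
  F2 (cap 18, load 16): N-α, N-γ — cost 8×5 + 8×7 = 96
  Shipping 228, fixed 387 → total 615.
  Any other capacity-feasible assignment to {F1, F2} ships for at least 228.
Compare {F1, F2, F4}: its best feasible assignment gives total 740.
Compare {F2, F3, F4}: its best feasible assignment gives total 745.
Every other set of open sites that can feasibly serve all demand totals ≥ 740 even under its best assignment. Minimum: 615.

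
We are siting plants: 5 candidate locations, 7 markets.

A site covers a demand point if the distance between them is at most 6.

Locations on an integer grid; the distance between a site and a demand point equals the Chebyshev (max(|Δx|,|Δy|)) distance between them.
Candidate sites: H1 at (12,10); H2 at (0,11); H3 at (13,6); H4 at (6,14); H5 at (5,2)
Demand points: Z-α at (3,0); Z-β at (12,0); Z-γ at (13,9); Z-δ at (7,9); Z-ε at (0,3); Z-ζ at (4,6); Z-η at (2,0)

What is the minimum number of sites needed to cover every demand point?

2

Coverage sets (demand points within 6 of each site):
  H1: {Z-γ, Z-δ}
  H2: {Z-ζ}
  H3: {Z-β, Z-γ, Z-δ}
  H4: {Z-δ}
  H5: {Z-α, Z-ε, Z-ζ, Z-η}
No single site covers all 7 demand points.
But {H3, H5} covers everything, so the minimum is 2.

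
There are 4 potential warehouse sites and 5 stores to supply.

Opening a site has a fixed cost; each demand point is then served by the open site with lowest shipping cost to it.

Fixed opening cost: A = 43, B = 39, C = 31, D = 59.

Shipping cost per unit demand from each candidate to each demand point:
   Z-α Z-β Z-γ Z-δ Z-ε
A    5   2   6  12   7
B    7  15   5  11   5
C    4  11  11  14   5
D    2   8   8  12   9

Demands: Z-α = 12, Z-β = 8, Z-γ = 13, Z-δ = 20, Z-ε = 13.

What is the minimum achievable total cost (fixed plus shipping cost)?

508

Open {A, B}: assign each demand point to its cheapest open site.
  Z-α→A 12×5=60, Z-β→A 8×2=16, Z-γ→B 13×5=65, Z-δ→B 20×11=220, Z-ε→B 13×5=65
  shipping cost 426, fixed 82 → total 508.
Compare {A, C}: shipping cost 447 + fixed 74 = 521.
Compare {A, B, C}: shipping cost 414 + fixed 113 = 527.
Compare {A}: shipping cost 485 + fixed 43 = 528.
All other subsets cost ≥ 521. Minimum total cost: 508.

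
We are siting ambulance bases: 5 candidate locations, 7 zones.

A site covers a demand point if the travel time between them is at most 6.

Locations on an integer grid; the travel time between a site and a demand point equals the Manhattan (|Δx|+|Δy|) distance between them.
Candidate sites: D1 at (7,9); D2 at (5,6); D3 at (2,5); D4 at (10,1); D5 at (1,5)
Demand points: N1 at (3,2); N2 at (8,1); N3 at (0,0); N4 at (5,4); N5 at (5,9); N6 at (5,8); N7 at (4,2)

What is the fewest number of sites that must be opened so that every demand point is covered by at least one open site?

Coverage sets (demand points within 6 of each site):
  D1: {N5, N6}
  D2: {N1, N4, N5, N6, N7}
  D3: {N1, N4, N6, N7}
  D4: {N2}
  D5: {N1, N3, N4, N7}
No 2 sites suffice: every size-2 union leaves at least one demand point uncovered.
But {D1, D4, D5} covers everything, so the minimum is 3.

3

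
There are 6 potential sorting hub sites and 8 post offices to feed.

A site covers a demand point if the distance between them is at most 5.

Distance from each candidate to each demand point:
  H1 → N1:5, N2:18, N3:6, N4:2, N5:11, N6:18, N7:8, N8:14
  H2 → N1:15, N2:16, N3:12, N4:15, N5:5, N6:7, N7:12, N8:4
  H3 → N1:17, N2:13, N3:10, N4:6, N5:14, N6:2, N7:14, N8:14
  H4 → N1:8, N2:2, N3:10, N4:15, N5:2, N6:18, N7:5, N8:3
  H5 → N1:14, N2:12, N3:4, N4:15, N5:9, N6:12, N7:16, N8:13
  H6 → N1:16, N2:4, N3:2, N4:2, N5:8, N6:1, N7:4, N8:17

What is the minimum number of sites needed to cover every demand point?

Coverage sets (demand points within 5 of each site):
  H1: {N1, N4}
  H2: {N5, N8}
  H3: {N6}
  H4: {N2, N5, N7, N8}
  H5: {N3}
  H6: {N2, N3, N4, N6, N7}
No 2 sites suffice: every size-2 union leaves at least one demand point uncovered.
But {H1, H2, H6} covers everything, so the minimum is 3.

3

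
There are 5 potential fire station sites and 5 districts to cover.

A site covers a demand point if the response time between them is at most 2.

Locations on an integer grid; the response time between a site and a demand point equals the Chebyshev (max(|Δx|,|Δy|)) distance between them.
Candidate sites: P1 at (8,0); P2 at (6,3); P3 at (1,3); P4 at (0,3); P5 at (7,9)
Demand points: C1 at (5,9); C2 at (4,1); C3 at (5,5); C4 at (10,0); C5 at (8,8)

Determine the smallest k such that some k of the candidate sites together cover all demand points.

3

Coverage sets (demand points within 2 of each site):
  P1: {C4}
  P2: {C2, C3}
  P3: {}
  P4: {}
  P5: {C1, C5}
No 2 sites suffice: every size-2 union leaves at least one demand point uncovered.
But {P1, P2, P5} covers everything, so the minimum is 3.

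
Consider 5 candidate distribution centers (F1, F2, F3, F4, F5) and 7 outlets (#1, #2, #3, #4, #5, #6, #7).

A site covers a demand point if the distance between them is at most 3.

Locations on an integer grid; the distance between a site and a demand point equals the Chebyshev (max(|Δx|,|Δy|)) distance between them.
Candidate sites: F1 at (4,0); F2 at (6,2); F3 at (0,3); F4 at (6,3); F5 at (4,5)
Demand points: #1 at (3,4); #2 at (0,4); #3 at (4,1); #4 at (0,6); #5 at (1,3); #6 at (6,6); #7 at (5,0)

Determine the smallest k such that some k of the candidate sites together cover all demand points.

2

Coverage sets (demand points within 3 of each site):
  F1: {#3, #5, #7}
  F2: {#1, #3, #7}
  F3: {#1, #2, #4, #5}
  F4: {#1, #3, #6, #7}
  F5: {#1, #5, #6}
No single site covers all 7 demand points.
But {F3, F4} covers everything, so the minimum is 2.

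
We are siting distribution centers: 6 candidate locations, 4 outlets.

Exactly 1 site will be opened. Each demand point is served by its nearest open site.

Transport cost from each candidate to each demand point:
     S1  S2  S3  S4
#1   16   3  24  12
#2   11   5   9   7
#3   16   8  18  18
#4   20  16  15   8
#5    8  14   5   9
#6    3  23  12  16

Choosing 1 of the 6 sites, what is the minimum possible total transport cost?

Open {#2}.
  S1→#2 11, S2→#2 5, S3→#2 9, S4→#2 7  ⇒ total 32.
Compare {#5}: total 36.
Compare {#6}: total 54.
No size-1 selection does better; minimum is 32.

32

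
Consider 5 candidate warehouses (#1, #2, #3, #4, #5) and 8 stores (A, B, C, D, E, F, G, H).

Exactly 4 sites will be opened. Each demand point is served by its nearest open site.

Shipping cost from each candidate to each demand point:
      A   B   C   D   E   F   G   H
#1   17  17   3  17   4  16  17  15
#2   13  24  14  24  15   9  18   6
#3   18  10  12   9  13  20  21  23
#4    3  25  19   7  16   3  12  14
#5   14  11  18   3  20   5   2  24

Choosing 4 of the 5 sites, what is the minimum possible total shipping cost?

35

Open {#1, #2, #4, #5}.
  A→#4 3, B→#5 11, C→#1 3, D→#5 3, E→#1 4, F→#4 3, G→#5 2, H→#2 6  ⇒ total 35.
Compare {#1, #3, #4, #5}: total 42.
Compare {#1, #2, #3, #5}: total 46.
No size-4 selection does better; minimum is 35.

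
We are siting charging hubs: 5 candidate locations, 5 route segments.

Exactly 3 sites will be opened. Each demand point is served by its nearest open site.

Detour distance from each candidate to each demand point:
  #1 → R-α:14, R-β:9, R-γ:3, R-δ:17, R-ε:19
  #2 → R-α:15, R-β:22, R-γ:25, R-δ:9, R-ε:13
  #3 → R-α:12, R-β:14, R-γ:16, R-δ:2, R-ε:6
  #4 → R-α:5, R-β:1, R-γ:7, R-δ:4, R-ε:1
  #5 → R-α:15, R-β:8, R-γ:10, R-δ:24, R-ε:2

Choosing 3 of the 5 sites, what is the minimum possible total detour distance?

Open {#1, #3, #4}.
  R-α→#4 5, R-β→#4 1, R-γ→#1 3, R-δ→#3 2, R-ε→#4 1  ⇒ total 12.
Compare {#1, #2, #4}: total 14.
Compare {#1, #4, #5}: total 14.
No size-3 selection does better; minimum is 12.

12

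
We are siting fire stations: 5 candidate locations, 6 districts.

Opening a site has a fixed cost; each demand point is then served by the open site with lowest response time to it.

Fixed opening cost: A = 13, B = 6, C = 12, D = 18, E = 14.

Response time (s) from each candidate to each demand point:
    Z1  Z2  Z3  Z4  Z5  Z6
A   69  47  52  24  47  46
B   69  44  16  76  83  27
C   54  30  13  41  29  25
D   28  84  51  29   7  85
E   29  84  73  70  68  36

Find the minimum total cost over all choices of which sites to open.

Open {C, D}: assign each demand point to its cheapest open site.
  Z1→D 28, Z2→C 30, Z3→C 13, Z4→D 29, Z5→D 7, Z6→C 25
  response time 132, fixed 30 → total 162.
Compare {B, C, D}: response time 132 + fixed 36 = 168.
Compare {A, C, D}: response time 127 + fixed 43 = 170.
Compare {B, D}: response time 151 + fixed 24 = 175.
All other subsets cost ≥ 168. Minimum total cost: 162.

162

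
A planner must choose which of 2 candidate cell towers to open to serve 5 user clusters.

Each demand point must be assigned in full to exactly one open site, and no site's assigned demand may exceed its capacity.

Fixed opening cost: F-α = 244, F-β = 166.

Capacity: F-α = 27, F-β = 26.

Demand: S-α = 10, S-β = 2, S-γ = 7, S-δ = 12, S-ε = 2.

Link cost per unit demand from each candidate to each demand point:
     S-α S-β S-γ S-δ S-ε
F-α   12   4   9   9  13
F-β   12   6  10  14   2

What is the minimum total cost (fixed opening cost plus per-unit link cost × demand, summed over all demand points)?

713

Open {F-α, F-β}; cheapest assignment that respects the capacities:
  F-α (cap 27, load 21): S-β, S-γ, S-δ — cost 2×4 + 7×9 + 12×9 = 179
  F-β (cap 26, load 12): S-α, S-ε — cost 10×12 + 2×2 = 124
  Shipping 303, fixed 410 → total 713.
  Any other capacity-feasible assignment to {F-α, F-β} ships for at least 303.
Total demand is 33 and no other set of sites has combined capacity ≥ 33, so {F-α, F-β} is the only feasible choice of open sites. Minimum: 713.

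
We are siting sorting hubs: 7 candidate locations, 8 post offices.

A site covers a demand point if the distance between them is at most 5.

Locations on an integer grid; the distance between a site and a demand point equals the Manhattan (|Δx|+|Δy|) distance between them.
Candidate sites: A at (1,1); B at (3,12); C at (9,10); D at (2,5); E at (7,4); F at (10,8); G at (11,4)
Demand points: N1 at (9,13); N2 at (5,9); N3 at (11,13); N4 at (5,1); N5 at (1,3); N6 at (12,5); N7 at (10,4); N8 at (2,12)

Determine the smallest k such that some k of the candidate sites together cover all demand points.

Coverage sets (demand points within 5 of each site):
  A: {N4, N5}
  B: {N2, N8}
  C: {N1, N2, N3}
  D: {N5}
  E: {N4, N7}
  F: {N6, N7}
  G: {N6, N7}
No 3 sites suffice: every size-3 union leaves at least one demand point uncovered.
But {A, B, C, F} covers everything, so the minimum is 4.

4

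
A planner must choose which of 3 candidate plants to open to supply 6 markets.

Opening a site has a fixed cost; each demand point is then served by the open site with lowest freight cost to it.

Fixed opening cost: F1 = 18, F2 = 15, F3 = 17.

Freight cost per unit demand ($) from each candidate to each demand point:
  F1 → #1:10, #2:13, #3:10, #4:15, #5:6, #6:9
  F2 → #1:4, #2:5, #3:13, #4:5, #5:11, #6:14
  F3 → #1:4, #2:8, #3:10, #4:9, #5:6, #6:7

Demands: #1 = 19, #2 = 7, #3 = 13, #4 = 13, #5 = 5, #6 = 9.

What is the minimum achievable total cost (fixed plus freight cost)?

Open {F2, F3}: assign each demand point to its cheapest open site.
  #1→F2 19×4=76, #2→F2 7×5=35, #3→F3 13×10=130, #4→F2 13×5=65, #5→F3 5×6=30, #6→F3 9×7=63
  freight cost 399, fixed 32 → total 431.
Compare {F1, F2, F3}: freight cost 399 + fixed 50 = 449.
Compare {F1, F2}: freight cost 417 + fixed 33 = 450.
Compare {F3}: freight cost 472 + fixed 17 = 489.
All other subsets cost ≥ 449. Minimum total cost: 431.

431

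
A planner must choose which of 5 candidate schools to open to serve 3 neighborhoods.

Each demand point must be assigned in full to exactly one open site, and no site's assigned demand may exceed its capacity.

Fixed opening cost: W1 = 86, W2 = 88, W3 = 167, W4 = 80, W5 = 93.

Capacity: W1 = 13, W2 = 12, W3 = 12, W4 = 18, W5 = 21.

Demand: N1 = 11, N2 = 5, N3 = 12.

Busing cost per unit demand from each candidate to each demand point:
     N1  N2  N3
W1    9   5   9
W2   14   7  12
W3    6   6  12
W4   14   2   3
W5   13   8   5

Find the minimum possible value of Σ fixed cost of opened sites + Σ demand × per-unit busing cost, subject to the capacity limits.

311

Open {W1, W4}; cheapest assignment that respects the capacities:
  W1 (cap 13, load 11): N1 — cost 11×9 = 99
  W4 (cap 18, load 17): N2, N3 — cost 5×2 + 12×3 = 46
  Shipping 145, fixed 166 → total 311.
  Any other capacity-feasible assignment to {W1, W4} ships for at least 145.
Compare {W3, W4}: its best feasible assignment gives total 359.
Compare {W4, W5}: its best feasible assignment gives total 362.
Every other set of open sites that can feasibly serve all demand totals ≥ 359 even under its best assignment. Minimum: 311.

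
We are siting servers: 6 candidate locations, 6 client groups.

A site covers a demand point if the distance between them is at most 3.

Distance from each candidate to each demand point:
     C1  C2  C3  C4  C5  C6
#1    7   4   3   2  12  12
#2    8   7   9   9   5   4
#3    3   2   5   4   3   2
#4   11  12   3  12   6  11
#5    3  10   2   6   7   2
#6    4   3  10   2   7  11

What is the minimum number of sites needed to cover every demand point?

Coverage sets (demand points within 3 of each site):
  #1: {C3, C4}
  #2: {}
  #3: {C1, C2, C5, C6}
  #4: {C3}
  #5: {C1, C3, C6}
  #6: {C2, C4}
No single site covers all 6 demand points.
But {#1, #3} covers everything, so the minimum is 2.

2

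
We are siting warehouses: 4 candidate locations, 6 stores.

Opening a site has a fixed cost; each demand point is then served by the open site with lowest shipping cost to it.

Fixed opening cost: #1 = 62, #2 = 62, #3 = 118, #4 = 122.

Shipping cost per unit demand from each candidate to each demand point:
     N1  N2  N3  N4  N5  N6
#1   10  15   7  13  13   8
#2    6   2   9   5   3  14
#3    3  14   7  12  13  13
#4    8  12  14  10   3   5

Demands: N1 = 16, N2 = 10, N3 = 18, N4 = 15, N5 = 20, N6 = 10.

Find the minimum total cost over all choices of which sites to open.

Open {#1, #2}: assign each demand point to its cheapest open site.
  N1→#2 16×6=96, N2→#2 10×2=20, N3→#1 18×7=126, N4→#2 15×5=75, N5→#2 20×3=60, N6→#1 10×8=80
  shipping cost 457, fixed 124 → total 581.
Compare {#2}: shipping cost 553 + fixed 62 = 615.
Compare {#2, #3}: shipping cost 459 + fixed 180 = 639.
Compare {#2, #4}: shipping cost 463 + fixed 184 = 647.
All other subsets cost ≥ 615. Minimum total cost: 581.

581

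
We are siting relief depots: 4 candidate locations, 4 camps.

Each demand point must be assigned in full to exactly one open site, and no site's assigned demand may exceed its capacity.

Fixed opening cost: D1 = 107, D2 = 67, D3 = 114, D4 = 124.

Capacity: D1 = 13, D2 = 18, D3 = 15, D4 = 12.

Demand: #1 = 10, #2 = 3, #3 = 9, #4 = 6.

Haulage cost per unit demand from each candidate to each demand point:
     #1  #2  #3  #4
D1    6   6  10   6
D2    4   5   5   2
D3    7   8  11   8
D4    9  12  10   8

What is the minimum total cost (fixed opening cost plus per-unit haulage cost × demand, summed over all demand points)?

306

Open {D1, D2}; cheapest assignment that respects the capacities:
  D1 (cap 13, load 10): #1 — cost 10×6 = 60
  D2 (cap 18, load 18): #2, #3, #4 — cost 3×5 + 9×5 + 6×2 = 72
  Shipping 132, fixed 174 → total 306.
  Any other capacity-feasible assignment to {D1, D2} ships for at least 132.
Compare {D2, D3}: its best feasible assignment gives total 323.
Compare {D2, D4}: its best feasible assignment gives total 353.
Every other set of open sites that can feasibly serve all demand totals ≥ 323 even under its best assignment. Minimum: 306.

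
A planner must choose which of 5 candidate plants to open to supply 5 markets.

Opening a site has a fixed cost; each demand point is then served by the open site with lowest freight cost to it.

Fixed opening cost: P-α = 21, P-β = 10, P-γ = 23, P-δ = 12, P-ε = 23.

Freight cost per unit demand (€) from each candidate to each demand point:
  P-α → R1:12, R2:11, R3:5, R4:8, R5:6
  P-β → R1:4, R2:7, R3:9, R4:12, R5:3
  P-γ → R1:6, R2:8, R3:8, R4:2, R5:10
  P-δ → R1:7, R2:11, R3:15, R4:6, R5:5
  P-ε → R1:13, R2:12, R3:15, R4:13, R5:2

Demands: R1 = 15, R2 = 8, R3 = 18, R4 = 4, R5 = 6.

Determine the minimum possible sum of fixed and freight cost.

286

Open {P-α, P-β, P-γ}: assign each demand point to its cheapest open site.
  R1→P-β 15×4=60, R2→P-β 8×7=56, R3→P-α 18×5=90, R4→P-γ 4×2=8, R5→P-β 6×3=18
  freight cost 232, fixed 54 → total 286.
Compare {P-α, P-β}: freight cost 256 + fixed 31 = 287.
Compare {P-α, P-β, P-δ}: freight cost 248 + fixed 43 = 291.
Compare {P-α, P-β, P-γ, P-δ}: freight cost 232 + fixed 66 = 298.
All other subsets cost ≥ 287. Minimum total cost: 286.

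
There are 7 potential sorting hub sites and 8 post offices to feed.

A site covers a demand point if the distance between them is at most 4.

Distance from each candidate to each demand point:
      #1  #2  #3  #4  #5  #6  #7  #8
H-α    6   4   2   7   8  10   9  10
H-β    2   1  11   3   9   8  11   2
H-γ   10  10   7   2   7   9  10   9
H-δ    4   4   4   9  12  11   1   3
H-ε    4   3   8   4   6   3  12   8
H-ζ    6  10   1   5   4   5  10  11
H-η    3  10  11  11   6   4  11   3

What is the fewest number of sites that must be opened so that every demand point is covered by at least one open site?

3

Coverage sets (demand points within 4 of each site):
  H-α: {#2, #3}
  H-β: {#1, #2, #4, #8}
  H-γ: {#4}
  H-δ: {#1, #2, #3, #7, #8}
  H-ε: {#1, #2, #4, #6}
  H-ζ: {#3, #5}
  H-η: {#1, #6, #8}
No 2 sites suffice: every size-2 union leaves at least one demand point uncovered.
But {H-δ, H-ε, H-ζ} covers everything, so the minimum is 3.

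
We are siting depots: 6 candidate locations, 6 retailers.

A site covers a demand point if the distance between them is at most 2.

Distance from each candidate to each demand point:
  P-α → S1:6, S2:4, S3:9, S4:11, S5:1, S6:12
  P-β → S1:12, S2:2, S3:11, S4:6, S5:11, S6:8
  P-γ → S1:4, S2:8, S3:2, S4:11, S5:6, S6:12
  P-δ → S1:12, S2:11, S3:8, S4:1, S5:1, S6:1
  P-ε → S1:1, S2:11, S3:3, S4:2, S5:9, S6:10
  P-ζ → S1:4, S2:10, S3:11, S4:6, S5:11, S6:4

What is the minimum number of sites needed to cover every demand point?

Coverage sets (demand points within 2 of each site):
  P-α: {S5}
  P-β: {S2}
  P-γ: {S3}
  P-δ: {S4, S5, S6}
  P-ε: {S1, S4}
  P-ζ: {}
No 3 sites suffice: every size-3 union leaves at least one demand point uncovered.
But {P-β, P-γ, P-δ, P-ε} covers everything, so the minimum is 4.

4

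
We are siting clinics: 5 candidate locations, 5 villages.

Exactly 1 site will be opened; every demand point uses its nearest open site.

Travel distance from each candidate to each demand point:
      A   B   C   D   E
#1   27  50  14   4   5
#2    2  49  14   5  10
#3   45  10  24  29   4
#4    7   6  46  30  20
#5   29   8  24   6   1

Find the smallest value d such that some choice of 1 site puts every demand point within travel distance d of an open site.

29

Open {#5}.
  Farthest demand point is A at travel distance 29 (to #5); all others are ≤ 29.
With {#3} the worst case is 45.
With {#4} the worst case is 46.
No size-1 selection achieves below 29.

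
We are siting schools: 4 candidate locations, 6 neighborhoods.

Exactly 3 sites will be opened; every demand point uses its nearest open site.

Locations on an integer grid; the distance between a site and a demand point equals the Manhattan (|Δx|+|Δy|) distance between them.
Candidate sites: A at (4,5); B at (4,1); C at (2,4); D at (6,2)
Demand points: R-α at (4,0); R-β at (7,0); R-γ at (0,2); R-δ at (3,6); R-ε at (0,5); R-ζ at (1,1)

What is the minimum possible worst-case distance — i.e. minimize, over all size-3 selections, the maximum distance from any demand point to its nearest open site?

Open {A, B, C}.
  Farthest demand point is R-β at distance 4 (to B); all others are ≤ 4.
With {A, C, D} the worst case is 4.
With {B, C, D} the worst case is 4.
No size-3 selection achieves below 4.

4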